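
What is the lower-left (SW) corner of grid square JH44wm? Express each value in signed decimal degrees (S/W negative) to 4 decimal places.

-15.5000, 9.8333

Field J=9, H=7: +9·20° lon, +7·10° lat → SW at lon 0°, lat -20°.
Square 4, 4: +4·2° lon, +4·1° lat → SW at lon 8°, lat -16°.
Subsquare w=22, m=12: +22·0.0833333° lon, +12·0.0416667° lat → SW at lon 9.83333°, lat -15.5°.
latitude -15.5000, longitude 9.8333.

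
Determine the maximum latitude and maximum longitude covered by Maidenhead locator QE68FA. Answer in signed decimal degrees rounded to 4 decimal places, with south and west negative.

Field Q=16, E=4: +16·20° lon, +4·10° lat → SW at lon 140°, lat -50°.
Square 6, 8: +6·2° lon, +8·1° lat → SW at lon 152°, lat -42°.
Subsquare f=5, a=0: +5·0.0833333° lon, +0·0.0416667° lat → SW at lon 152.417°, lat -42°.
Cell spans 0.0833333° lon × 0.0416667° lat. NE corner is SW corner plus one full cell.
latitude -41.9583, longitude 152.5000.

-41.9583, 152.5000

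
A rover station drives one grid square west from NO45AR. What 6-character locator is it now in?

Longitude subsquare a = 0; −1 → -1, wraps to 23 = x, carry into square.
Longitude square 4; −1 → 3.
The latitude characters are unchanged.

NO35xr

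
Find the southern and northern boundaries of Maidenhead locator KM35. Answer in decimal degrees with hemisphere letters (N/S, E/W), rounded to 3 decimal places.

Field K=10, M=12: +10·20° lon, +12·10° lat → SW at lon 20°, lat 30°.
Square 3, 5: +3·2° lon, +5·1° lat → SW at lon 26°, lat 35°.
Cell spans 2° lon × 1° lat.
south 35.000° N, north 36.000° N.

35.000° N, 36.000° N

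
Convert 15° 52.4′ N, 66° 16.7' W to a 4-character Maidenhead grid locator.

Add 180° to longitude and 90° to latitude: 113.72, 105.87.
Field (20°×10°, letters A–R): 113.72/20 → 5 → F, 105.87/10 → 10 → K; chars FK.
Square (2°×1°, digits 0–9): 13.72/2 → 6, 5.87/1 → 5; chars 65.

FK65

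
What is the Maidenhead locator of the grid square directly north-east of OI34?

OI45

Longitude square 3; +1 → 4.
Latitude square 4; +1 → 5.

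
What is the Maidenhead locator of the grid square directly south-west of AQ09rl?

AQ09qk

Longitude subsquare r = 17; −1 → 16 = q.
Latitude subsquare l = 11; −1 → 10 = k.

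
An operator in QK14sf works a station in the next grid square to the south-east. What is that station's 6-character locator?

Longitude subsquare s = 18; +1 → 19 = t.
Latitude subsquare f = 5; −1 → 4 = e.

QK14te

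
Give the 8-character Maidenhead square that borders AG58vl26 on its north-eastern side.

AG58vl37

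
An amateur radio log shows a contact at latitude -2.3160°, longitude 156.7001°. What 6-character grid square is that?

QI87iq

Shift to the Maidenhead origin (180°W, 90°S): lon 336.7001, lat 87.6840.
Field (20°×10°, letters A–R): lon ⌊336.7001/20⌋ = 16 → Q; lat ⌊87.6840/10⌋ = 8 → I.
Square (2°×1°, digits 0–9): lon ⌊16.7001/2⌋ = 8; lat ⌊7.6840/1⌋ = 7.
Subsquare (5′×2.5′, letters a–x): lon ⌊0.7001/0.0833333⌋ = 8 → i; lat ⌊0.6840/0.0416667⌋ = 16 → q.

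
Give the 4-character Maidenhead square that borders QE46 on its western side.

QE36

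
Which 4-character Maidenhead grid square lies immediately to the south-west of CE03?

BE92

Longitude square 0; −1 → -1, wraps to 9, carry into field.
Longitude field C = 2; −1 → 1 = B.
Latitude square 3; −1 → 2.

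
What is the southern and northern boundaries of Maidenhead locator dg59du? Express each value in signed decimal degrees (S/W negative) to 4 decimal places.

-20.1667, -20.1250

Field D=3, G=6: +3·20° lon, +6·10° lat → SW at lon -120°, lat -30°.
Square 5, 9: +5·2° lon, +9·1° lat → SW at lon -110°, lat -21°.
Subsquare d=3, u=20: +3·0.0833333° lon, +20·0.0416667° lat → SW at lon -109.75°, lat -20.1667°.
Cell spans 0.0833333° lon × 0.0416667° lat.
south -20.1667, north -20.1250.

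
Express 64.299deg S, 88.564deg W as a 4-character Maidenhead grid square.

EC55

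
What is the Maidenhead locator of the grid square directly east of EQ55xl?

Longitude subsquare x = 23; +1 → 24, wraps to 0 = a, carry into square.
Longitude square 5; +1 → 6.
The latitude characters are unchanged.

EQ65al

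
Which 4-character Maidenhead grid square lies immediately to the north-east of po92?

Longitude square 9; +1 → 10, wraps to 0, carry into field.
Longitude field P = 15; +1 → 16 = Q.
Latitude square 2; +1 → 3.

QO03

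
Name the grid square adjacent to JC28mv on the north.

Latitude subsquare v = 21; +1 → 22 = w.
The longitude characters are unchanged.

JC28mw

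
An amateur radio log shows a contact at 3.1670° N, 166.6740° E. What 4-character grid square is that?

RJ33

Add 180° to longitude and 90° to latitude: 346.67, 93.17.
Field (20°×10°, letters A–R): lon ⌊346.67/20⌋ = 17 → R; lat ⌊93.17/10⌋ = 9 → J.
Square (2°×1°, digits 0–9): lon ⌊6.67/2⌋ = 3; lat ⌊3.17/1⌋ = 3.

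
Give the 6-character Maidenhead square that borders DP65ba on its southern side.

Latitude subsquare a = 0; −1 → -1, wraps to 23 = x, carry into square.
Latitude square 5; −1 → 4.
The longitude characters are unchanged.

DP64bx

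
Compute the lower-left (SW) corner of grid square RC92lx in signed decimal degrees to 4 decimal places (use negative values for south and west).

-67.0417, 178.9167

Field R=17, C=2: +17·20° lon, +2·10° lat → SW at lon 160°, lat -70°.
Square 9, 2: +9·2° lon, +2·1° lat → SW at lon 178°, lat -68°.
Subsquare l=11, x=23: +11·0.0833333° lon, +23·0.0416667° lat → SW at lon 178.917°, lat -67.0417°.
latitude -67.0417, longitude 178.9167.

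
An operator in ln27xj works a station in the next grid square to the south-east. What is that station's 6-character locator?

LN37ai

Longitude subsquare x = 23; +1 → 24, wraps to 0 = a, carry into square.
Longitude square 2; +1 → 3.
Latitude subsquare j = 9; −1 → 8 = i.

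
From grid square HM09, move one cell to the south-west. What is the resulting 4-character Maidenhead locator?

GM98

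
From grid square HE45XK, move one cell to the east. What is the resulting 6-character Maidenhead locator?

HE55ak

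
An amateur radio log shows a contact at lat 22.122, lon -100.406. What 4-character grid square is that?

DL92

Offset from 180°W / 90°S: lon 79.59°, lat 112.12°.
Field: lon ⌊79.59/20⌋ = 3 → D; lat ⌊112.12/10⌋ = 11 → L.
Square: lon ⌊19.59/2⌋ = 9; lat ⌊2.12/1⌋ = 2.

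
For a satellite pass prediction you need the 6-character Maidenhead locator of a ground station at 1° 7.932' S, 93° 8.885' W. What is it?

EI38ku

Offset from 180°W / 90°S: lon 86.8519°, lat 88.8678°.
Field: 86.8519/20 → 4 → E, 88.8678/10 → 8 → I; chars EI.
Square: 6.8519/2 → 3, 8.8678/1 → 8; chars 38.
Subsquare: 0.8519/0.0833333 → 10 → k, 0.8678/0.0416667 → 20 → u; chars ku.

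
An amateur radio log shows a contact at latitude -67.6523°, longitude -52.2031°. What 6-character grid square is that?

Offset from 180°W / 90°S: lon 127.7969°, lat 22.3477°.
Field: lon ⌊127.7969/20⌋ = 6 → G; lat ⌊22.3477/10⌋ = 2 → C.
Square: lon ⌊7.7969/2⌋ = 3; lat ⌊2.3477/1⌋ = 2.
Subsquare: lon ⌊1.7969/0.0833333⌋ = 21 → v; lat ⌊0.3477/0.0416667⌋ = 8 → i.

GC32vi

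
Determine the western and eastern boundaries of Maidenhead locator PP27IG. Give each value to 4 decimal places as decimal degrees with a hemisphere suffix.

Field P=15, P=15: +15·20° lon, +15·10° lat → SW at lon 120°, lat 60°.
Square 2, 7: +2·2° lon, +7·1° lat → SW at lon 124°, lat 67°.
Subsquare i=8, g=6: +8·0.0833333° lon, +6·0.0416667° lat → SW at lon 124.667°, lat 67.25°.
Cell spans 0.0833333° lon × 0.0416667° lat.
west 124.6667° E, east 124.7500° E.

124.6667° E, 124.7500° E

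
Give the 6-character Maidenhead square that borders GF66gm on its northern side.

GF66gn

Latitude subsquare m = 12; +1 → 13 = n.
The longitude characters are unchanged.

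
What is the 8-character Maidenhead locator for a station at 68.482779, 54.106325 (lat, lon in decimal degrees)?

Shift to the Maidenhead origin (180°W, 90°S): lon 234.10632, lat 158.48278.
Field (20°×10°, letters A–R): lon ⌊234.10632/20⌋ = 11 → L; lat ⌊158.48278/10⌋ = 15 → P.
Square (2°×1°, digits 0–9): lon ⌊14.10632/2⌋ = 7; lat ⌊8.48278/1⌋ = 8.
Subsquare (5′×2.5′, letters a–x): lon ⌊0.10632/0.0833333⌋ = 1 → b; lat ⌊0.48278/0.0416667⌋ = 11 → l.
Extended square (30″×15″, digits 0–9): lon ⌊0.02299/0.00833333⌋ = 2; lat ⌊0.02445/0.00416667⌋ = 5.

LP78bl25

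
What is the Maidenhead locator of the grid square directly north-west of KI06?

JI97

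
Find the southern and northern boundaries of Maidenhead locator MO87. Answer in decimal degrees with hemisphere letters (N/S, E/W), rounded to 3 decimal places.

Field M=12, O=14: +12·20° lon, +14·10° lat → SW at lon 60°, lat 50°.
Square 8, 7: +8·2° lon, +7·1° lat → SW at lon 76°, lat 57°.
Cell spans 2° lon × 1° lat.
south 57.000° N, north 58.000° N.

57.000° N, 58.000° N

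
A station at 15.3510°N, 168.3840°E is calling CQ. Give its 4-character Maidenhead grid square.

Add 180° to longitude and 90° to latitude: 348.38, 105.35.
Field: 348.38/20 → 17 → R, 105.35/10 → 10 → K; chars RK.
Square: 8.38/2 → 4, 5.35/1 → 5; chars 45.

RK45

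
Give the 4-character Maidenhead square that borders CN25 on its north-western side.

Longitude square 2; −1 → 1.
Latitude square 5; +1 → 6.

CN16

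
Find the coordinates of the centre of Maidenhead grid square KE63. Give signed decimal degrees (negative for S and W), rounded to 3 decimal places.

Field K=10, E=4: +10·20° lon, +4·10° lat → SW at lon 20°, lat -50°.
Square 6, 3: +6·2° lon, +3·1° lat → SW at lon 32°, lat -47°.
Cell spans 2° lon × 1° lat. Centre is SW corner plus half of each.
latitude -46.500, longitude 33.000.

-46.500, 33.000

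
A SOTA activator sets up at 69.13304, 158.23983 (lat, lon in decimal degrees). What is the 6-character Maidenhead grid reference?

Add 180° to longitude and 90° to latitude: 338.2398, 159.1330.
Field: lon ⌊338.2398/20⌋ = 16 → Q; lat ⌊159.1330/10⌋ = 15 → P.
Square: lon ⌊18.2398/2⌋ = 9; lat ⌊9.1330/1⌋ = 9.
Subsquare: lon ⌊0.2398/0.0833333⌋ = 2 → c; lat ⌊0.1330/0.0416667⌋ = 3 → d.

QP99cd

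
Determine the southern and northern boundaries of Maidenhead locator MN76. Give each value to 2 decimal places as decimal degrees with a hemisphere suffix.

Field M=12, N=13: +12·20° lon, +13·10° lat → SW at lon 60°, lat 40°.
Square 7, 6: +7·2° lon, +6·1° lat → SW at lon 74°, lat 46°.
Cell spans 2° lon × 1° lat.
south 46.00° N, north 47.00° N.

46.00° N, 47.00° N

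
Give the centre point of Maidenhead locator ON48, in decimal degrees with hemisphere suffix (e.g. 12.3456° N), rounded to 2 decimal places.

Field O=14, N=13: +14·20° lon, +13·10° lat → SW at lon 100°, lat 40°.
Square 4, 8: +4·2° lon, +8·1° lat → SW at lon 108°, lat 48°.
Cell spans 2° lon × 1° lat. Centre is SW corner plus half of each.
latitude 48.50° N, longitude 109.00° E.

48.50° N, 109.00° E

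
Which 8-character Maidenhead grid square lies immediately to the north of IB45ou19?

Latitude extended square 9; +1 → 10, wraps to 0, carry into subsquare.
Latitude subsquare u = 20; +1 → 21 = v.
The longitude characters are unchanged.

IB45ov10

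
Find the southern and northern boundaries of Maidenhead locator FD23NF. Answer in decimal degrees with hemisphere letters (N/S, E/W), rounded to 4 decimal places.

56.7917° S, 56.7500° S

Field F=5, D=3: +5·20° lon, +3·10° lat → SW at lon -80°, lat -60°.
Square 2, 3: +2·2° lon, +3·1° lat → SW at lon -76°, lat -57°.
Subsquare n=13, f=5: +13·0.0833333° lon, +5·0.0416667° lat → SW at lon -74.9167°, lat -56.7917°.
Cell spans 0.0833333° lon × 0.0416667° lat.
south 56.7917° S, north 56.7500° S.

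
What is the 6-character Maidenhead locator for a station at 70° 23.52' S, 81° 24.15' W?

EB99ho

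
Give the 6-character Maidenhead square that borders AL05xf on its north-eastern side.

Longitude subsquare x = 23; +1 → 24, wraps to 0 = a, carry into square.
Longitude square 0; +1 → 1.
Latitude subsquare f = 5; +1 → 6 = g.

AL15ag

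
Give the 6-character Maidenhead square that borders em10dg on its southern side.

Latitude subsquare g = 6; −1 → 5 = f.
The longitude characters are unchanged.

EM10df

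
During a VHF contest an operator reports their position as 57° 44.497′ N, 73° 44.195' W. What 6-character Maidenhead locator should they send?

Shift to the Maidenhead origin (180°W, 90°S): lon 106.2634, lat 147.7416.
Field: 106.2634/20 → 5 → F, 147.7416/10 → 14 → O; chars FO.
Square: 6.2634/2 → 3, 7.7416/1 → 7; chars 37.
Subsquare: 0.2634/0.0833333 → 3 → d, 0.7416/0.0416667 → 17 → r; chars dr.

FO37dr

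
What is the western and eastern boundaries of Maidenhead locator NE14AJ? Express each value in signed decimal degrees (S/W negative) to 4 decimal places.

Field N=13, E=4: +13·20° lon, +4·10° lat → SW at lon 80°, lat -50°.
Square 1, 4: +1·2° lon, +4·1° lat → SW at lon 82°, lat -46°.
Subsquare a=0, j=9: +0·0.0833333° lon, +9·0.0416667° lat → SW at lon 82°, lat -45.625°.
Cell spans 0.0833333° lon × 0.0416667° lat.
west 82.0000, east 82.0833.

82.0000, 82.0833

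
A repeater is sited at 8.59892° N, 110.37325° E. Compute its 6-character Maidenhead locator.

Add 180° to longitude and 90° to latitude: 290.3732, 98.5989.
Field: lon ⌊290.3732/20⌋ = 14 → O; lat ⌊98.5989/10⌋ = 9 → J.
Square: lon ⌊10.3732/2⌋ = 5; lat ⌊8.5989/1⌋ = 8.
Subsquare: lon ⌊0.3732/0.0833333⌋ = 4 → e; lat ⌊0.5989/0.0416667⌋ = 14 → o.

OJ58eo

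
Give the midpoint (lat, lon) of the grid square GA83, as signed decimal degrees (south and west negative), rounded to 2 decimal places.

-86.50, -43.00

Field G=6, A=0: +6·20° lon, +0·10° lat → SW at lon -60°, lat -90°.
Square 8, 3: +8·2° lon, +3·1° lat → SW at lon -44°, lat -87°.
Cell spans 2° lon × 1° lat. Centre is SW corner plus half of each.
latitude -86.50, longitude -43.00.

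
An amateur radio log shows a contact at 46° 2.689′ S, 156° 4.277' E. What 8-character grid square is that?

QE83aw89

Add 180° to longitude and 90° to latitude: 336.07128, 43.95518.
Field: 336.07128/20 → 16 → Q, 43.95518/10 → 4 → E; chars QE.
Square: 16.07128/2 → 8, 3.95518/1 → 3; chars 83.
Subsquare: 0.07128/0.0833333 → 0 → a, 0.95518/0.0416667 → 22 → w; chars aw.
Extended square: 0.07128/0.00833333 → 8, 0.03852/0.00416667 → 9; chars 89.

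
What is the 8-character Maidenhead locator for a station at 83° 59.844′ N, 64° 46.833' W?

FR73ox69

Shift to the Maidenhead origin (180°W, 90°S): lon 115.21945, lat 173.99740.
Field: lon ⌊115.21945/20⌋ = 5 → F; lat ⌊173.99740/10⌋ = 17 → R.
Square: lon ⌊15.21945/2⌋ = 7; lat ⌊3.99740/1⌋ = 3.
Subsquare: lon ⌊1.21945/0.0833333⌋ = 14 → o; lat ⌊0.99740/0.0416667⌋ = 23 → x.
Extended square: lon ⌊0.05278/0.00833333⌋ = 6; lat ⌊0.03907/0.00416667⌋ = 9.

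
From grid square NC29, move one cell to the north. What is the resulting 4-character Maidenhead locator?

ND20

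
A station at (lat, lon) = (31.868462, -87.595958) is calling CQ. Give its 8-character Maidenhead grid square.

EM61eu88

Offset from 180°W / 90°S: lon 92.40404°, lat 121.86846°.
Field: 92.40404/20 → 4 → E, 121.86846/10 → 12 → M; chars EM.
Square: 12.40404/2 → 6, 1.86846/1 → 1; chars 61.
Subsquare: 0.40404/0.0833333 → 4 → e, 0.86846/0.0416667 → 20 → u; chars eu.
Extended square: 0.07071/0.00833333 → 8, 0.03513/0.00416667 → 8; chars 88.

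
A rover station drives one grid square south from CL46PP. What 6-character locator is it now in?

CL46po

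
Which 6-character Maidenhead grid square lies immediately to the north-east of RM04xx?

RM15aa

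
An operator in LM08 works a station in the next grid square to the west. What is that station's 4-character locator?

KM98

Longitude square 0; −1 → -1, wraps to 9, carry into field.
Longitude field L = 11; −1 → 10 = K.
The latitude characters are unchanged.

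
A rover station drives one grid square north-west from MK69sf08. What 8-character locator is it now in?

MK69rf99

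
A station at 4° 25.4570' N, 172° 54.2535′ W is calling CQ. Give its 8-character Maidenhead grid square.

Add 180° to longitude and 90° to latitude: 7.09578, 94.42428.
Field (20°×10°, letters A–R): lon ⌊7.09578/20⌋ = 0 → A; lat ⌊94.42428/10⌋ = 9 → J.
Square (2°×1°, digits 0–9): lon ⌊7.09578/2⌋ = 3; lat ⌊4.42428/1⌋ = 4.
Subsquare (5′×2.5′, letters a–x): lon ⌊1.09578/0.0833333⌋ = 13 → n; lat ⌊0.42428/0.0416667⌋ = 10 → k.
Extended square (30″×15″, digits 0–9): lon ⌊0.01244/0.00833333⌋ = 1; lat ⌊0.00762/0.00416667⌋ = 1.

AJ34nk11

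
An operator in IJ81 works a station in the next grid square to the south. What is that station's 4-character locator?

IJ80

Latitude square 1; −1 → 0.
The longitude characters are unchanged.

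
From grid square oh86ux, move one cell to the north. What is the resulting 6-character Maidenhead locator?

Latitude subsquare x = 23; +1 → 24, wraps to 0 = a, carry into square.
Latitude square 6; +1 → 7.
The longitude characters are unchanged.

OH87ua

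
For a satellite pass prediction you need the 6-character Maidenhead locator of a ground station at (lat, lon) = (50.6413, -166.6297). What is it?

AO60qp

Shift to the Maidenhead origin (180°W, 90°S): lon 13.3703, lat 140.6413.
Field: lon ⌊13.3703/20⌋ = 0 → A; lat ⌊140.6413/10⌋ = 14 → O.
Square: lon ⌊13.3703/2⌋ = 6; lat ⌊0.6413/1⌋ = 0.
Subsquare: lon ⌊1.3703/0.0833333⌋ = 16 → q; lat ⌊0.6413/0.0416667⌋ = 15 → p.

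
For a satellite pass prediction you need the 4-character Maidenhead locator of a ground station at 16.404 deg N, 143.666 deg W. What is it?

BK86

Offset from 180°W / 90°S: lon 36.33°, lat 106.40°.
Field: 36.33/20 → 1 → B, 106.40/10 → 10 → K; chars BK.
Square: 16.33/2 → 8, 6.40/1 → 6; chars 86.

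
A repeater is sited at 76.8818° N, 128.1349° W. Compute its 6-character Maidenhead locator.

CQ56wv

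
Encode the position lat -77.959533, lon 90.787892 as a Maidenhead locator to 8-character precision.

NB52ja49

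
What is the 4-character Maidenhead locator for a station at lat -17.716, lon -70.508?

FH42

Offset from 180°W / 90°S: lon 109.49°, lat 72.28°.
Field (20°×10°, letters A–R): lon ⌊109.49/20⌋ = 5 → F; lat ⌊72.28/10⌋ = 7 → H.
Square (2°×1°, digits 0–9): lon ⌊9.49/2⌋ = 4; lat ⌊2.28/1⌋ = 2.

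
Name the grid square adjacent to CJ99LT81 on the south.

Latitude extended square 1; −1 → 0.
The longitude characters are unchanged.

CJ99lt80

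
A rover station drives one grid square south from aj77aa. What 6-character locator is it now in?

Latitude subsquare a = 0; −1 → -1, wraps to 23 = x, carry into square.
Latitude square 7; −1 → 6.
The longitude characters are unchanged.

AJ76ax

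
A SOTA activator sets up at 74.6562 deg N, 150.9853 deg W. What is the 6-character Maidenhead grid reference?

Add 180° to longitude and 90° to latitude: 29.0147, 164.6562.
Field: lon ⌊29.0147/20⌋ = 1 → B; lat ⌊164.6562/10⌋ = 16 → Q.
Square: lon ⌊9.0147/2⌋ = 4; lat ⌊4.6562/1⌋ = 4.
Subsquare: lon ⌊1.0147/0.0833333⌋ = 12 → m; lat ⌊0.6562/0.0416667⌋ = 15 → p.

BQ44mp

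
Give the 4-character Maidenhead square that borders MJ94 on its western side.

Longitude square 9; −1 → 8.
The latitude characters are unchanged.

MJ84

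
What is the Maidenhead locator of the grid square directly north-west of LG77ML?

LG77lm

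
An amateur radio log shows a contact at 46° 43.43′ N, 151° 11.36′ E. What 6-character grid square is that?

QN56or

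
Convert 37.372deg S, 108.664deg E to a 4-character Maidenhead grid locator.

OF42

Offset from 180°W / 90°S: lon 288.66°, lat 52.63°.
Field: 288.66/20 → 14 → O, 52.63/10 → 5 → F; chars OF.
Square: 8.66/2 → 4, 2.63/1 → 2; chars 42.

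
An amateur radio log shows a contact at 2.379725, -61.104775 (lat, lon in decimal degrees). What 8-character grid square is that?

FJ92kj71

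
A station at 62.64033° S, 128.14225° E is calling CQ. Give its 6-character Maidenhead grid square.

PC47bi

Add 180° to longitude and 90° to latitude: 308.1422, 27.3597.
Field: 308.1422/20 → 15 → P, 27.3597/10 → 2 → C; chars PC.
Square: 8.1422/2 → 4, 7.3597/1 → 7; chars 47.
Subsquare: 0.1422/0.0833333 → 1 → b, 0.3597/0.0416667 → 8 → i; chars bi.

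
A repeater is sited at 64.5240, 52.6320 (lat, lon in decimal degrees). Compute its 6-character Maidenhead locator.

LP64hm

Offset from 180°W / 90°S: lon 232.6320°, lat 154.5240°.
Field: lon ⌊232.6320/20⌋ = 11 → L; lat ⌊154.5240/10⌋ = 15 → P.
Square: lon ⌊12.6320/2⌋ = 6; lat ⌊4.5240/1⌋ = 4.
Subsquare: lon ⌊0.6320/0.0833333⌋ = 7 → h; lat ⌊0.5240/0.0416667⌋ = 12 → m.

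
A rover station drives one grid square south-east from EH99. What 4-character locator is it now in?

Longitude square 9; +1 → 10, wraps to 0, carry into field.
Longitude field E = 4; +1 → 5 = F.
Latitude square 9; −1 → 8.

FH08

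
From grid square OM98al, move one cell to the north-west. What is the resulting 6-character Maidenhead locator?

OM88xm

Longitude subsquare a = 0; −1 → -1, wraps to 23 = x, carry into square.
Longitude square 9; −1 → 8.
Latitude subsquare l = 11; +1 → 12 = m.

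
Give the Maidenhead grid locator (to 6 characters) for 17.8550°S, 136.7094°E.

PH82id

Shift to the Maidenhead origin (180°W, 90°S): lon 316.7094, lat 72.1450.
Field: lon ⌊316.7094/20⌋ = 15 → P; lat ⌊72.1450/10⌋ = 7 → H.
Square: lon ⌊16.7094/2⌋ = 8; lat ⌊2.1450/1⌋ = 2.
Subsquare: lon ⌊0.7094/0.0833333⌋ = 8 → i; lat ⌊0.1450/0.0416667⌋ = 3 → d.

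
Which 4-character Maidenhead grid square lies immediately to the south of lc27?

LC26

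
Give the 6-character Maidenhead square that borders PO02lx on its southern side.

PO02lw

Latitude subsquare x = 23; −1 → 22 = w.
The longitude characters are unchanged.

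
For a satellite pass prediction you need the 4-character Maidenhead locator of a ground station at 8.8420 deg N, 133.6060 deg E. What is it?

PJ68

Shift to the Maidenhead origin (180°W, 90°S): lon 313.61, lat 98.84.
Field: lon ⌊313.61/20⌋ = 15 → P; lat ⌊98.84/10⌋ = 9 → J.
Square: lon ⌊13.61/2⌋ = 6; lat ⌊8.84/1⌋ = 8.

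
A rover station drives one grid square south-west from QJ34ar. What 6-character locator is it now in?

QJ24xq

Longitude subsquare a = 0; −1 → -1, wraps to 23 = x, carry into square.
Longitude square 3; −1 → 2.
Latitude subsquare r = 17; −1 → 16 = q.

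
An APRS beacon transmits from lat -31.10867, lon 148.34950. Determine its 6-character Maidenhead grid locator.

Add 180° to longitude and 90° to latitude: 328.3495, 58.8913.
Field (20°×10°, letters A–R): 328.3495/20 → 16 → Q, 58.8913/10 → 5 → F; chars QF.
Square (2°×1°, digits 0–9): 8.3495/2 → 4, 8.8913/1 → 8; chars 48.
Subsquare (5′×2.5′, letters a–x): 0.3495/0.0833333 → 4 → e, 0.8913/0.0416667 → 21 → v; chars ev.

QF48ev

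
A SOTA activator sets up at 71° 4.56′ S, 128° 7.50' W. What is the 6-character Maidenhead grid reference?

CB58ww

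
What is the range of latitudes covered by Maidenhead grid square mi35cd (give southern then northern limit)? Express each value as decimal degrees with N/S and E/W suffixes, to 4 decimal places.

Field M=12, I=8: +12·20° lon, +8·10° lat → SW at lon 60°, lat -10°.
Square 3, 5: +3·2° lon, +5·1° lat → SW at lon 66°, lat -5°.
Subsquare c=2, d=3: +2·0.0833333° lon, +3·0.0416667° lat → SW at lon 66.1667°, lat -4.875°.
Cell spans 0.0833333° lon × 0.0416667° lat.
south 4.8750° S, north 4.8333° S.

4.8750° S, 4.8333° S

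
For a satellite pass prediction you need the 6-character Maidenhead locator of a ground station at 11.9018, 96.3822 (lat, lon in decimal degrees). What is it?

NK81ev

Add 180° to longitude and 90° to latitude: 276.3822, 101.9018.
Field: lon ⌊276.3822/20⌋ = 13 → N; lat ⌊101.9018/10⌋ = 10 → K.
Square: lon ⌊16.3822/2⌋ = 8; lat ⌊1.9018/1⌋ = 1.
Subsquare: lon ⌊0.3822/0.0833333⌋ = 4 → e; lat ⌊0.9018/0.0416667⌋ = 21 → v.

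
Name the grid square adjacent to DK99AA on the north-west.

DK89xb

Longitude subsquare a = 0; −1 → -1, wraps to 23 = x, carry into square.
Longitude square 9; −1 → 8.
Latitude subsquare a = 0; +1 → 1 = b.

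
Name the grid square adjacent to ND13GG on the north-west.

Longitude subsquare g = 6; −1 → 5 = f.
Latitude subsquare g = 6; +1 → 7 = h.

ND13fh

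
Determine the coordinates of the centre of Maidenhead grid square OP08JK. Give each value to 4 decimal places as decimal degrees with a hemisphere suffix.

68.4375° N, 100.7917° E

Field O=14, P=15: +14·20° lon, +15·10° lat → SW at lon 100°, lat 60°.
Square 0, 8: +0·2° lon, +8·1° lat → SW at lon 100°, lat 68°.
Subsquare j=9, k=10: +9·0.0833333° lon, +10·0.0416667° lat → SW at lon 100.75°, lat 68.4167°.
Cell spans 0.0833333° lon × 0.0416667° lat. Centre is SW corner plus half of each.
latitude 68.4375° N, longitude 100.7917° E.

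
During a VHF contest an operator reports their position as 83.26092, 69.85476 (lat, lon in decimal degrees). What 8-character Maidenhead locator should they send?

MR43wg22

Offset from 180°W / 90°S: lon 249.85476°, lat 173.26092°.
Field: 249.85476/20 → 12 → M, 173.26092/10 → 17 → R; chars MR.
Square: 9.85476/2 → 4, 3.26092/1 → 3; chars 43.
Subsquare: 1.85476/0.0833333 → 22 → w, 0.26092/0.0416667 → 6 → g; chars wg.
Extended square: 0.02143/0.00833333 → 2, 0.01092/0.00416667 → 2; chars 22.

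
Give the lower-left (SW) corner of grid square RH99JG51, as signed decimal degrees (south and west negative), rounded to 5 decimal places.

-10.74583, 178.79167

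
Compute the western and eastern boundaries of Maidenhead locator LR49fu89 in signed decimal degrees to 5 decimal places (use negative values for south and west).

48.48333, 48.49167

Field L=11, R=17: +11·20° lon, +17·10° lat → SW at lon 40°, lat 80°.
Square 4, 9: +4·2° lon, +9·1° lat → SW at lon 48°, lat 89°.
Subsquare f=5, u=20: +5·0.0833333° lon, +20·0.0416667° lat → SW at lon 48.4167°, lat 89.8333°.
Extended square 8, 9: +8·0.00833333° lon, +9·0.00416667° lat → SW at lon 48.4833°, lat 89.8708°.
Cell spans 0.00833333° lon × 0.00416667° lat.
west 48.48333, east 48.49167.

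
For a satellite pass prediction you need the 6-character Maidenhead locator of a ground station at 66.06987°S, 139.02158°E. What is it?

Add 180° to longitude and 90° to latitude: 319.0216, 23.9301.
Field: lon ⌊319.0216/20⌋ = 15 → P; lat ⌊23.9301/10⌋ = 2 → C.
Square: lon ⌊19.0216/2⌋ = 9; lat ⌊3.9301/1⌋ = 3.
Subsquare: lon ⌊1.0216/0.0833333⌋ = 12 → m; lat ⌊0.9301/0.0416667⌋ = 22 → w.

PC93mw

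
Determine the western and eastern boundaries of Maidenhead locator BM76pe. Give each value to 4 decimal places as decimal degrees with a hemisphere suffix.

144.7500° W, 144.6667° W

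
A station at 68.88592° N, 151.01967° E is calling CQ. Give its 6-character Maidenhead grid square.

QP58mv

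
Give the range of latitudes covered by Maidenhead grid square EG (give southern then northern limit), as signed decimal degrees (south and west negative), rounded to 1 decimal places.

-30.0, -20.0

Field E=4, G=6: +4·20° lon, +6·10° lat → SW at lon -100°, lat -30°.
Cell spans 20° lon × 10° lat.
south -30.0, north -20.0.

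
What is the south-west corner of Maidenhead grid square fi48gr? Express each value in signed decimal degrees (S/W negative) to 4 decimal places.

-1.2917, -71.5000

Field F=5, I=8: +5·20° lon, +8·10° lat → SW at lon -80°, lat -10°.
Square 4, 8: +4·2° lon, +8·1° lat → SW at lon -72°, lat -2°.
Subsquare g=6, r=17: +6·0.0833333° lon, +17·0.0416667° lat → SW at lon -71.5°, lat -1.29167°.
latitude -1.2917, longitude -71.5000.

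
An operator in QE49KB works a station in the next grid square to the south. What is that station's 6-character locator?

QE49ka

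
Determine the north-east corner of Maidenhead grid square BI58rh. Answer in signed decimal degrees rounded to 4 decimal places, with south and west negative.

Field B=1, I=8: +1·20° lon, +8·10° lat → SW at lon -160°, lat -10°.
Square 5, 8: +5·2° lon, +8·1° lat → SW at lon -150°, lat -2°.
Subsquare r=17, h=7: +17·0.0833333° lon, +7·0.0416667° lat → SW at lon -148.583°, lat -1.70833°.
Cell spans 0.0833333° lon × 0.0416667° lat. NE corner is SW corner plus one full cell.
latitude -1.6667, longitude -148.5000.

-1.6667, -148.5000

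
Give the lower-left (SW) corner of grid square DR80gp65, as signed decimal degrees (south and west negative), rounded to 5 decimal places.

80.64583, -103.45000

Field D=3, R=17: +3·20° lon, +17·10° lat → SW at lon -120°, lat 80°.
Square 8, 0: +8·2° lon, +0·1° lat → SW at lon -104°, lat 80°.
Subsquare g=6, p=15: +6·0.0833333° lon, +15·0.0416667° lat → SW at lon -103.5°, lat 80.625°.
Extended square 6, 5: +6·0.00833333° lon, +5·0.00416667° lat → SW at lon -103.45°, lat 80.6458°.
latitude 80.64583, longitude -103.45000.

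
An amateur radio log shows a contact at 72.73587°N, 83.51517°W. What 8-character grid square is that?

Shift to the Maidenhead origin (180°W, 90°S): lon 96.48483, lat 162.73587.
Field: lon ⌊96.48483/20⌋ = 4 → E; lat ⌊162.73587/10⌋ = 16 → Q.
Square: lon ⌊16.48483/2⌋ = 8; lat ⌊2.73587/1⌋ = 2.
Subsquare: lon ⌊0.48483/0.0833333⌋ = 5 → f; lat ⌊0.73587/0.0416667⌋ = 17 → r.
Extended square: lon ⌊0.06816/0.00833333⌋ = 8; lat ⌊0.02754/0.00416667⌋ = 6.

EQ82fr86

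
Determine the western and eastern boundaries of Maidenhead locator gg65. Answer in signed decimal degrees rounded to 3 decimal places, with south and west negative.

Field G=6, G=6: +6·20° lon, +6·10° lat → SW at lon -60°, lat -30°.
Square 6, 5: +6·2° lon, +5·1° lat → SW at lon -48°, lat -25°.
Cell spans 2° lon × 1° lat.
west -48.000, east -46.000.

-48.000, -46.000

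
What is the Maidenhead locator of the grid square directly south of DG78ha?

Latitude subsquare a = 0; −1 → -1, wraps to 23 = x, carry into square.
Latitude square 8; −1 → 7.
The longitude characters are unchanged.

DG77hx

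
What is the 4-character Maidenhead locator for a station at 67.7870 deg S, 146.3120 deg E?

QC32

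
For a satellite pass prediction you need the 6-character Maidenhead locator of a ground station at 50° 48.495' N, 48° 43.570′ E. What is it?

LO40it

Add 180° to longitude and 90° to latitude: 228.7262, 140.8082.
Field (20°×10°, letters A–R): 228.7262/20 → 11 → L, 140.8082/10 → 14 → O; chars LO.
Square (2°×1°, digits 0–9): 8.7262/2 → 4, 0.8082/1 → 0; chars 40.
Subsquare (5′×2.5′, letters a–x): 0.7262/0.0833333 → 8 → i, 0.8082/0.0416667 → 19 → t; chars it.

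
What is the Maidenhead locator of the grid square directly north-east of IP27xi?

Longitude subsquare x = 23; +1 → 24, wraps to 0 = a, carry into square.
Longitude square 2; +1 → 3.
Latitude subsquare i = 8; +1 → 9 = j.

IP37aj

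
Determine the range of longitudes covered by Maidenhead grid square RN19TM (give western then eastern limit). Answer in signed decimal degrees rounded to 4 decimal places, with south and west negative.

163.5833, 163.6667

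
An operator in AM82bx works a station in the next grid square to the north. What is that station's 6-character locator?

AM83ba

Latitude subsquare x = 23; +1 → 24, wraps to 0 = a, carry into square.
Latitude square 2; +1 → 3.
The longitude characters are unchanged.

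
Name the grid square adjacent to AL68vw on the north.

Latitude subsquare w = 22; +1 → 23 = x.
The longitude characters are unchanged.

AL68vx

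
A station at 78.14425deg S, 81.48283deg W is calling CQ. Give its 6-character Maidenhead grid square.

EB91gu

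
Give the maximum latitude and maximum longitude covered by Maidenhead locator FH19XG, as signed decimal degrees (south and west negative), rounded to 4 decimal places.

-10.7083, -76.0000

Field F=5, H=7: +5·20° lon, +7·10° lat → SW at lon -80°, lat -20°.
Square 1, 9: +1·2° lon, +9·1° lat → SW at lon -78°, lat -11°.
Subsquare x=23, g=6: +23·0.0833333° lon, +6·0.0416667° lat → SW at lon -76.0833°, lat -10.75°.
Cell spans 0.0833333° lon × 0.0416667° lat. NE corner is SW corner plus one full cell.
latitude -10.7083, longitude -76.0000.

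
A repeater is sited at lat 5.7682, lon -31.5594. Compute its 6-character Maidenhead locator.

HJ45fs

Shift to the Maidenhead origin (180°W, 90°S): lon 148.4406, lat 95.7682.
Field: 148.4406/20 → 7 → H, 95.7682/10 → 9 → J; chars HJ.
Square: 8.4406/2 → 4, 5.7682/1 → 5; chars 45.
Subsquare: 0.4406/0.0833333 → 5 → f, 0.7682/0.0416667 → 18 → s; chars fs.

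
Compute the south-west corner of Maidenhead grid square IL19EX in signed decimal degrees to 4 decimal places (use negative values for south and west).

29.9583, -17.6667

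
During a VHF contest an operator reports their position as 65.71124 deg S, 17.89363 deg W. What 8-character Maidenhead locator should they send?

IC14bg29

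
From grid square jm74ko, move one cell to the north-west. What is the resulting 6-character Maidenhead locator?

JM74jp

Longitude subsquare k = 10; −1 → 9 = j.
Latitude subsquare o = 14; +1 → 15 = p.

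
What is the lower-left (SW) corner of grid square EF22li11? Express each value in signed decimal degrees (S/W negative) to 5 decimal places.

-37.66250, -95.07500

Field E=4, F=5: +4·20° lon, +5·10° lat → SW at lon -100°, lat -40°.
Square 2, 2: +2·2° lon, +2·1° lat → SW at lon -96°, lat -38°.
Subsquare l=11, i=8: +11·0.0833333° lon, +8·0.0416667° lat → SW at lon -95.0833°, lat -37.6667°.
Extended square 1, 1: +1·0.00833333° lon, +1·0.00416667° lat → SW at lon -95.075°, lat -37.6625°.
latitude -37.66250, longitude -95.07500.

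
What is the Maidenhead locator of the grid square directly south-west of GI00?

Longitude square 0; −1 → -1, wraps to 9, carry into field.
Longitude field G = 6; −1 → 5 = F.
Latitude square 0; −1 → -1, wraps to 9, carry into field.
Latitude field I = 8; −1 → 7 = H.

FH99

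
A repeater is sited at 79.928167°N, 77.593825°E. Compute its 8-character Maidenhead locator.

Offset from 180°W / 90°S: lon 257.59382°, lat 169.92817°.
Field: 257.59382/20 → 12 → M, 169.92817/10 → 16 → Q; chars MQ.
Square: 17.59382/2 → 8, 9.92817/1 → 9; chars 89.
Subsquare: 1.59382/0.0833333 → 19 → t, 0.92817/0.0416667 → 22 → w; chars tw.
Extended square: 0.01049/0.00833333 → 1, 0.01150/0.00416667 → 2; chars 12.

MQ89tw12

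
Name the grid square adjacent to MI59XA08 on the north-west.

MI59wa99

Longitude extended square 0; −1 → -1, wraps to 9, carry into subsquare.
Longitude subsquare x = 23; −1 → 22 = w.
Latitude extended square 8; +1 → 9.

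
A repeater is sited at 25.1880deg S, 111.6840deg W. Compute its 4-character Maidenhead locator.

Shift to the Maidenhead origin (180°W, 90°S): lon 68.32, lat 64.81.
Field: 68.32/20 → 3 → D, 64.81/10 → 6 → G; chars DG.
Square: 8.32/2 → 4, 4.81/1 → 4; chars 44.

DG44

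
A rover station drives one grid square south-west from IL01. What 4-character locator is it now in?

HL90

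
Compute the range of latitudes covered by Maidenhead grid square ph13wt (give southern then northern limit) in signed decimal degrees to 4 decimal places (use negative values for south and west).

Field P=15, H=7: +15·20° lon, +7·10° lat → SW at lon 120°, lat -20°.
Square 1, 3: +1·2° lon, +3·1° lat → SW at lon 122°, lat -17°.
Subsquare w=22, t=19: +22·0.0833333° lon, +19·0.0416667° lat → SW at lon 123.833°, lat -16.2083°.
Cell spans 0.0833333° lon × 0.0416667° lat.
south -16.2083, north -16.1667.

-16.2083, -16.1667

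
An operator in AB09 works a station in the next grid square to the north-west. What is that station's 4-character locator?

Longitude square 0; −1 → -1, wraps to 9, carry into field.
Longitude field A = 0; −1 → -1, wraps to 17 = R, wrapping around the antimeridian.
Latitude square 9; +1 → 10, wraps to 0, carry into field.
Latitude field B = 1; +1 → 2 = C.

RC90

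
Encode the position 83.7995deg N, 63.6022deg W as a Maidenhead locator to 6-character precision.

FR83et

Offset from 180°W / 90°S: lon 116.3978°, lat 173.7995°.
Field (20°×10°, letters A–R): 116.3978/20 → 5 → F, 173.7995/10 → 17 → R; chars FR.
Square (2°×1°, digits 0–9): 16.3978/2 → 8, 3.7995/1 → 3; chars 83.
Subsquare (5′×2.5′, letters a–x): 0.3978/0.0833333 → 4 → e, 0.7995/0.0416667 → 19 → t; chars et.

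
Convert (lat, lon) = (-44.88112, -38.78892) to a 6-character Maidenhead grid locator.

HE05oc

Add 180° to longitude and 90° to latitude: 141.2111, 45.1189.
Field (20°×10°, letters A–R): lon ⌊141.2111/20⌋ = 7 → H; lat ⌊45.1189/10⌋ = 4 → E.
Square (2°×1°, digits 0–9): lon ⌊1.2111/2⌋ = 0; lat ⌊5.1189/1⌋ = 5.
Subsquare (5′×2.5′, letters a–x): lon ⌊1.2111/0.0833333⌋ = 14 → o; lat ⌊0.1189/0.0416667⌋ = 2 → c.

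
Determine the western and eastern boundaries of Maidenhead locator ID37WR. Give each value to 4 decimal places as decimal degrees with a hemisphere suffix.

Field I=8, D=3: +8·20° lon, +3·10° lat → SW at lon -20°, lat -60°.
Square 3, 7: +3·2° lon, +7·1° lat → SW at lon -14°, lat -53°.
Subsquare w=22, r=17: +22·0.0833333° lon, +17·0.0416667° lat → SW at lon -12.1667°, lat -52.2917°.
Cell spans 0.0833333° lon × 0.0416667° lat.
west 12.1667° W, east 12.0833° W.

12.1667° W, 12.0833° W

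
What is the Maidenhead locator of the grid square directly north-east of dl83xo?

Longitude subsquare x = 23; +1 → 24, wraps to 0 = a, carry into square.
Longitude square 8; +1 → 9.
Latitude subsquare o = 14; +1 → 15 = p.

DL93ap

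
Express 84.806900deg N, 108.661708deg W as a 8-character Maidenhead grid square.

Add 180° to longitude and 90° to latitude: 71.33829, 174.80690.
Field: lon ⌊71.33829/20⌋ = 3 → D; lat ⌊174.80690/10⌋ = 17 → R.
Square: lon ⌊11.33829/2⌋ = 5; lat ⌊4.80690/1⌋ = 4.
Subsquare: lon ⌊1.33829/0.0833333⌋ = 16 → q; lat ⌊0.80690/0.0416667⌋ = 19 → t.
Extended square: lon ⌊0.00496/0.00833333⌋ = 0; lat ⌊0.01523/0.00416667⌋ = 3.

DR54qt03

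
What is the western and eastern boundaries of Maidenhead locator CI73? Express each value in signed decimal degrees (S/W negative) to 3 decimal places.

-126.000, -124.000

Field C=2, I=8: +2·20° lon, +8·10° lat → SW at lon -140°, lat -10°.
Square 7, 3: +7·2° lon, +3·1° lat → SW at lon -126°, lat -7°.
Cell spans 2° lon × 1° lat.
west -126.000, east -124.000.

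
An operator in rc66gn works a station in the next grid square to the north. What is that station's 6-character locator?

Latitude subsquare n = 13; +1 → 14 = o.
The longitude characters are unchanged.

RC66go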